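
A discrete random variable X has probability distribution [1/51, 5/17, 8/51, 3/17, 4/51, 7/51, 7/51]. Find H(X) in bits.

H(X) = -Σ p(x) log₂ p(x)
  -1/51 × log₂(1/51) = 0.1112
  -5/17 × log₂(5/17) = 0.5193
  -8/51 × log₂(8/51) = 0.4192
  -3/17 × log₂(3/17) = 0.4416
  -4/51 × log₂(4/51) = 0.2880
  -7/51 × log₂(7/51) = 0.3932
  -7/51 × log₂(7/51) = 0.3932
H(X) = 2.5658 bits


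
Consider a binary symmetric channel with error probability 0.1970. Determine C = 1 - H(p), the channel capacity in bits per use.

For BSC with error probability p:
C = 1 - H(p) where H(p) is binary entropy
H(0.1970) = -0.1970 × log₂(0.1970) - 0.8030 × log₂(0.8030)
H(p) = 0.7159
C = 1 - 0.7159 = 0.2841 bits/use


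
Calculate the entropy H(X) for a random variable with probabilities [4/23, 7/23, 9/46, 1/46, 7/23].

H(X) = -Σ p(x) log₂ p(x)
  -4/23 × log₂(4/23) = 0.4389
  -7/23 × log₂(7/23) = 0.5223
  -9/46 × log₂(9/46) = 0.4605
  -1/46 × log₂(1/46) = 0.1201
  -7/23 × log₂(7/23) = 0.5223
H(X) = 2.0641 bits


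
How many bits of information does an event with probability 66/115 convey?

Information content I(x) = -log₂(p(x))
I = -log₂(66/115) = -log₂(0.5739)
I = 0.8011 bits


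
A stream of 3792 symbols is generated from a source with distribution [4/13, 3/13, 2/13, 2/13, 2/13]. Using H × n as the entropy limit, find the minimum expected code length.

Entropy H = 2.2578 bits/symbol
Minimum bits = H × n = 2.2578 × 3792
= 8561.41 bits


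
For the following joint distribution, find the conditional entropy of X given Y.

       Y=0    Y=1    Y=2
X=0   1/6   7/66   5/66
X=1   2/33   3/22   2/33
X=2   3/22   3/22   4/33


H(X|Y) = Σ_y p(y) H(X|Y=y)
  p(Y=0) = 4/11, H(X|Y=0) = 1.4773
  p(Y=1) = 25/66, H(X|Y=1) = 1.5755
  p(Y=2) = 17/66, H(X|Y=2) = 1.5222
H(X|Y) = 0.3636×1.4773 + 0.3788×1.5755 + 0.2576×1.5222 = 1.5261 bits


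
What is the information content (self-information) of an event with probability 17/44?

Information content I(x) = -log₂(p(x))
I = -log₂(17/44) = -log₂(0.3864)
I = 1.3720 bits


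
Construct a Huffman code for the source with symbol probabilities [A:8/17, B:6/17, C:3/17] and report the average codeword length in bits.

Huffman tree construction:
Combine smallest probabilities repeatedly
Resulting codes:
  A: 0 (length 1)
  B: 11 (length 2)
  C: 10 (length 2)
Average length = Σ p(s) × length(s) = 1.5294 bits


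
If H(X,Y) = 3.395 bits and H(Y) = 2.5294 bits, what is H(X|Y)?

Chain rule: H(X,Y) = H(X|Y) + H(Y)
H(X|Y) = H(X,Y) - H(Y) = 3.395 - 2.5294 = 0.8656 bits


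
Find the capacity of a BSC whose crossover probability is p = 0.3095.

For BSC with error probability p:
C = 1 - H(p) where H(p) is binary entropy
H(0.3095) = -0.3095 × log₂(0.3095) - 0.6905 × log₂(0.6905)
H(p) = 0.8926
C = 1 - 0.8926 = 0.1074 bits/use


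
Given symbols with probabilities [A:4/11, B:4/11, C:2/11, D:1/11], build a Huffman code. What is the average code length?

Huffman tree construction:
Combine smallest probabilities repeatedly
Resulting codes:
  A: 11 (length 2)
  B: 0 (length 1)
  C: 101 (length 3)
  D: 100 (length 3)
Average length = Σ p(s) × length(s) = 1.9091 bits


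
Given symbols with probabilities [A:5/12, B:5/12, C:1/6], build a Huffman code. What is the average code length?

Huffman tree construction:
Combine smallest probabilities repeatedly
Resulting codes:
  A: 11 (length 2)
  B: 0 (length 1)
  C: 10 (length 2)
Average length = Σ p(s) × length(s) = 1.5833 bits


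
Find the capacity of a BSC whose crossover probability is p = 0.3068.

For BSC with error probability p:
C = 1 - H(p) where H(p) is binary entropy
H(0.3068) = -0.3068 × log₂(0.3068) - 0.6932 × log₂(0.6932)
H(p) = 0.8894
C = 1 - 0.8894 = 0.1106 bits/use


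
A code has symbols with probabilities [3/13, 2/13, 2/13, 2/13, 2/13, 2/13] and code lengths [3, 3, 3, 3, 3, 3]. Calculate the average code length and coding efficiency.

Average length L = Σ p_i × l_i = 3.0000 bits
Entropy H = 2.5654 bits
Efficiency η = H/L × 100% = 85.51%


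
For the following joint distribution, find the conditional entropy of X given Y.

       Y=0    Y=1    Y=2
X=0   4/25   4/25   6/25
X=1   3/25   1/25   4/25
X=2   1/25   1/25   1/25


H(X|Y) = Σ_y p(y) H(X|Y=y)
  p(Y=0) = 8/25, H(X|Y=0) = 1.4056
  p(Y=1) = 6/25, H(X|Y=1) = 1.2516
  p(Y=2) = 11/25, H(X|Y=2) = 1.3222
H(X|Y) = 0.3200×1.4056 + 0.2400×1.2516 + 0.4400×1.3222 = 1.3320 bits


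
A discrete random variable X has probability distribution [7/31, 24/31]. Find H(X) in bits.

H(X) = -Σ p(x) log₂ p(x)
  -7/31 × log₂(7/31) = 0.4848
  -24/31 × log₂(24/31) = 0.2859
H(X) = 0.7706 bits


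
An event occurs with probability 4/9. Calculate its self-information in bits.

Information content I(x) = -log₂(p(x))
I = -log₂(4/9) = -log₂(0.4444)
I = 1.1699 bits


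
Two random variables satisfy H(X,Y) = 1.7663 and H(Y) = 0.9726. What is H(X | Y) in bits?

Chain rule: H(X,Y) = H(X|Y) + H(Y)
H(X|Y) = H(X,Y) - H(Y) = 1.7663 - 0.9726 = 0.7937 bits


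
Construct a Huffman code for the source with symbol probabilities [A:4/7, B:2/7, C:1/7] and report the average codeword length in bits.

Huffman tree construction:
Combine smallest probabilities repeatedly
Resulting codes:
  A: 1 (length 1)
  B: 01 (length 2)
  C: 00 (length 2)
Average length = Σ p(s) × length(s) = 1.4286 bits


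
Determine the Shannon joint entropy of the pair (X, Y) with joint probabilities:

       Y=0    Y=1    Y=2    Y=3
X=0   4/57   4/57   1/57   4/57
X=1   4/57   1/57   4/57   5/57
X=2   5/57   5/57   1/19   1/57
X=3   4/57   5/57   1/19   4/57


H(X,Y) = -Σ p(x,y) log₂ p(x,y)
  p(0,0)=4/57: -0.0702 × log₂(0.0702) = 0.2690
  p(0,1)=4/57: -0.0702 × log₂(0.0702) = 0.2690
  p(0,2)=1/57: -0.0175 × log₂(0.0175) = 0.1023
  p(0,3)=4/57: -0.0702 × log₂(0.0702) = 0.2690
  p(1,0)=4/57: -0.0702 × log₂(0.0702) = 0.2690
  p(1,1)=1/57: -0.0175 × log₂(0.0175) = 0.1023
  p(1,2)=4/57: -0.0702 × log₂(0.0702) = 0.2690
  p(1,3)=5/57: -0.0877 × log₂(0.0877) = 0.3080
  p(2,0)=5/57: -0.0877 × log₂(0.0877) = 0.3080
  p(2,1)=5/57: -0.0877 × log₂(0.0877) = 0.3080
  p(2,2)=1/19: -0.0526 × log₂(0.0526) = 0.2236
  p(2,3)=1/57: -0.0175 × log₂(0.0175) = 0.1023
  p(3,0)=4/57: -0.0702 × log₂(0.0702) = 0.2690
  p(3,1)=5/57: -0.0877 × log₂(0.0877) = 0.3080
  p(3,2)=1/19: -0.0526 × log₂(0.0526) = 0.2236
  p(3,3)=4/57: -0.0702 × log₂(0.0702) = 0.2690
H(X,Y) = 3.8689 bits


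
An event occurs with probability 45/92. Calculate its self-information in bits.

Information content I(x) = -log₂(p(x))
I = -log₂(45/92) = -log₂(0.4891)
I = 1.0317 bits


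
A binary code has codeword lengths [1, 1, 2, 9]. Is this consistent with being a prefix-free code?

Kraft inequality: Σ 2^(-l_i) ≤ 1 for prefix-free code
Calculating: 2^(-1) + 2^(-1) + 2^(-2) + 2^(-9)
= 0.5 + 0.5 + 0.25 + 0.001953125
= 1.2520
Since 1.2520 > 1, prefix-free code does not exist


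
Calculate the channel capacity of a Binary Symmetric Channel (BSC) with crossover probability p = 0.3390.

For BSC with error probability p:
C = 1 - H(p) where H(p) is binary entropy
H(0.3390) = -0.3390 × log₂(0.3390) - 0.6610 × log₂(0.6610)
H(p) = 0.9239
C = 1 - 0.9239 = 0.0761 bits/use


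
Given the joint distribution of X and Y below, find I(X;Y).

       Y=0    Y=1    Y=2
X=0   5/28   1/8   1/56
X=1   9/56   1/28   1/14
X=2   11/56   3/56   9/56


H(X) = 1.5626, H(Y) = 1.4586, H(X,Y) = 2.9013
I(X;Y) = H(X) + H(Y) - H(X,Y) = 0.1199 bits


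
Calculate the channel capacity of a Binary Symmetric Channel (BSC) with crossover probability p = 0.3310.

For BSC with error probability p:
C = 1 - H(p) where H(p) is binary entropy
H(0.3310) = -0.3310 × log₂(0.3310) - 0.6690 × log₂(0.6690)
H(p) = 0.9159
C = 1 - 0.9159 = 0.0841 bits/use


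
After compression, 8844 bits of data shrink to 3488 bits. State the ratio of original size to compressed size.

Compression ratio = Original / Compressed
= 8844 / 3488 = 2.54:1


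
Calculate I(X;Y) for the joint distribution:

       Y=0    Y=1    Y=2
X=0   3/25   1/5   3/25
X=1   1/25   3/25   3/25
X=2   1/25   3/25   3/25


H(X) = 1.5496, H(Y) = 1.5161, H(X,Y) = 3.0383
I(X;Y) = H(X) + H(Y) - H(X,Y) = 0.0274 bits


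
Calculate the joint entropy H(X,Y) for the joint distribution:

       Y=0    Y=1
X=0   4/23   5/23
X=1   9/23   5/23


H(X,Y) = -Σ p(x,y) log₂ p(x,y)
  p(0,0)=4/23: -0.1739 × log₂(0.1739) = 0.4389
  p(0,1)=5/23: -0.2174 × log₂(0.2174) = 0.4786
  p(1,0)=9/23: -0.3913 × log₂(0.3913) = 0.5297
  p(1,1)=5/23: -0.2174 × log₂(0.2174) = 0.4786
H(X,Y) = 1.9258 bits


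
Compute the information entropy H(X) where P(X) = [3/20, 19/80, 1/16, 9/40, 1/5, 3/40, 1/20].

H(X) = -Σ p(x) log₂ p(x)
  -3/20 × log₂(3/20) = 0.4105
  -19/80 × log₂(19/80) = 0.4926
  -1/16 × log₂(1/16) = 0.2500
  -9/40 × log₂(9/40) = 0.4842
  -1/5 × log₂(1/5) = 0.4644
  -3/40 × log₂(3/40) = 0.2803
  -1/20 × log₂(1/20) = 0.2161
H(X) = 2.5981 bits


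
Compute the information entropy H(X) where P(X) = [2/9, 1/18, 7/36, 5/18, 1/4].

H(X) = -Σ p(x) log₂ p(x)
  -2/9 × log₂(2/9) = 0.4822
  -1/18 × log₂(1/18) = 0.2317
  -7/36 × log₂(7/36) = 0.4594
  -5/18 × log₂(5/18) = 0.5133
  -1/4 × log₂(1/4) = 0.5000
H(X) = 2.1866 bits


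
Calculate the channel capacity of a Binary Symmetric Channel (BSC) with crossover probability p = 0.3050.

For BSC with error probability p:
C = 1 - H(p) where H(p) is binary entropy
H(0.3050) = -0.3050 × log₂(0.3050) - 0.6950 × log₂(0.6950)
H(p) = 0.8873
C = 1 - 0.8873 = 0.1127 bits/use


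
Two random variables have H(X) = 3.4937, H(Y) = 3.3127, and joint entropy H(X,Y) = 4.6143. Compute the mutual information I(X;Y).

I(X;Y) = H(X) + H(Y) - H(X,Y)
I(X;Y) = 3.4937 + 3.3127 - 4.6143 = 2.1921 bits


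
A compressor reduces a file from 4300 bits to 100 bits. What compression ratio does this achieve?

Compression ratio = Original / Compressed
= 4300 / 100 = 43.00:1


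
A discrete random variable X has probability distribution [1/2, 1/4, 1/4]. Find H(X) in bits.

H(X) = -Σ p(x) log₂ p(x)
  -1/2 × log₂(1/2) = 0.5000
  -1/4 × log₂(1/4) = 0.5000
  -1/4 × log₂(1/4) = 0.5000
H(X) = 1.5000 bits


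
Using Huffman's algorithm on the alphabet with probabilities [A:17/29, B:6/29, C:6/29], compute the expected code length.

Huffman tree construction:
Combine smallest probabilities repeatedly
Resulting codes:
  A: 1 (length 1)
  B: 00 (length 2)
  C: 01 (length 2)
Average length = Σ p(s) × length(s) = 1.4138 bits


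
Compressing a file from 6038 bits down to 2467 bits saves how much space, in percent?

Space savings = (1 - Compressed/Original) × 100%
= (1 - 2467/6038) × 100%
= 59.14%


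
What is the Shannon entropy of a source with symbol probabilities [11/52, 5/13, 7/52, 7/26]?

H(X) = -Σ p(x) log₂ p(x)
  -11/52 × log₂(11/52) = 0.4741
  -5/13 × log₂(5/13) = 0.5302
  -7/52 × log₂(7/52) = 0.3895
  -7/26 × log₂(7/26) = 0.5097
H(X) = 1.9034 bits


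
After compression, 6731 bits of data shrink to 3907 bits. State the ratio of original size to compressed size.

Compression ratio = Original / Compressed
= 6731 / 3907 = 1.72:1


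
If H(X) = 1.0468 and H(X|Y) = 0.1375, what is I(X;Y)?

I(X;Y) = H(X) - H(X|Y)
I(X;Y) = 1.0468 - 0.1375 = 0.9093 bits


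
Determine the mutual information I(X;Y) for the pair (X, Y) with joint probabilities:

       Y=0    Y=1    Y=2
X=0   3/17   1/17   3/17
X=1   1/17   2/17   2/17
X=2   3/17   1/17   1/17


H(X) = 1.5657, H(Y) = 1.5486, H(X,Y) = 3.0131
I(X;Y) = H(X) + H(Y) - H(X,Y) = 0.1011 bits


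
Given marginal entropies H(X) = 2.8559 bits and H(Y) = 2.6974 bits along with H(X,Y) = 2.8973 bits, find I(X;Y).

I(X;Y) = H(X) + H(Y) - H(X,Y)
I(X;Y) = 2.8559 + 2.6974 - 2.8973 = 2.656 bits


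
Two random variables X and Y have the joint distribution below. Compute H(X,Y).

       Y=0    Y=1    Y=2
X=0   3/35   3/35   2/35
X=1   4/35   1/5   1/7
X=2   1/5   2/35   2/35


H(X,Y) = -Σ p(x,y) log₂ p(x,y)
  p(0,0)=3/35: -0.0857 × log₂(0.0857) = 0.3038
  p(0,1)=3/35: -0.0857 × log₂(0.0857) = 0.3038
  p(0,2)=2/35: -0.0571 × log₂(0.0571) = 0.2360
  p(1,0)=4/35: -0.1143 × log₂(0.1143) = 0.3576
  p(1,1)=1/5: -0.2000 × log₂(0.2000) = 0.4644
  p(1,2)=1/7: -0.1429 × log₂(0.1429) = 0.4011
  p(2,0)=1/5: -0.2000 × log₂(0.2000) = 0.4644
  p(2,1)=2/35: -0.0571 × log₂(0.0571) = 0.2360
  p(2,2)=2/35: -0.0571 × log₂(0.0571) = 0.2360
H(X,Y) = 3.0029 bits


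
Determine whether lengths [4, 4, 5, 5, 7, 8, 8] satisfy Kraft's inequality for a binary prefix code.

Kraft inequality: Σ 2^(-l_i) ≤ 1 for prefix-free code
Calculating: 2^(-4) + 2^(-4) + 2^(-5) + 2^(-5) + 2^(-7) + 2^(-8) + 2^(-8)
= 0.0625 + 0.0625 + 0.03125 + 0.03125 + 0.0078125 + 0.00390625 + 0.00390625
= 0.2031
Since 0.2031 ≤ 1, prefix-free code exists


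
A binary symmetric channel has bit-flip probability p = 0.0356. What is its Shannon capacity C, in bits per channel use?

For BSC with error probability p:
C = 1 - H(p) where H(p) is binary entropy
H(0.0356) = -0.0356 × log₂(0.0356) - 0.9644 × log₂(0.9644)
H(p) = 0.2217
C = 1 - 0.2217 = 0.7783 bits/use


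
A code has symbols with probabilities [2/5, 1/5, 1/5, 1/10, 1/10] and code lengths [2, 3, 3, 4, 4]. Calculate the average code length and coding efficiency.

Average length L = Σ p_i × l_i = 2.8000 bits
Entropy H = 2.1219 bits
Efficiency η = H/L × 100% = 75.78%


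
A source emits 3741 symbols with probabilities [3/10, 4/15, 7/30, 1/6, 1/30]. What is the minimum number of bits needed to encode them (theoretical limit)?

Entropy H = 2.1139 bits/symbol
Minimum bits = H × n = 2.1139 × 3741
= 7908.01 bits


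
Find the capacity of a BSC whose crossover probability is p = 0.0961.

For BSC with error probability p:
C = 1 - H(p) where H(p) is binary entropy
H(0.0961) = -0.0961 × log₂(0.0961) - 0.9039 × log₂(0.9039)
H(p) = 0.4565
C = 1 - 0.4565 = 0.5435 bits/use


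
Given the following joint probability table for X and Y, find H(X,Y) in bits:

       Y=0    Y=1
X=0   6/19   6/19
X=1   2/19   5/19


H(X,Y) = -Σ p(x,y) log₂ p(x,y)
  p(0,0)=6/19: -0.3158 × log₂(0.3158) = 0.5251
  p(0,1)=6/19: -0.3158 × log₂(0.3158) = 0.5251
  p(1,0)=2/19: -0.1053 × log₂(0.1053) = 0.3419
  p(1,1)=5/19: -0.2632 × log₂(0.2632) = 0.5068
H(X,Y) = 1.8990 bits


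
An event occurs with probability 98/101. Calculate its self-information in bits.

Information content I(x) = -log₂(p(x))
I = -log₂(98/101) = -log₂(0.9703)
I = 0.0435 bits


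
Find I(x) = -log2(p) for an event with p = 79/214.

Information content I(x) = -log₂(p(x))
I = -log₂(79/214) = -log₂(0.3692)
I = 1.4377 bits


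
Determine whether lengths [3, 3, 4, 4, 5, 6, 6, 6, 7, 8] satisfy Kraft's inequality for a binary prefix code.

Kraft inequality: Σ 2^(-l_i) ≤ 1 for prefix-free code
Calculating: 2^(-3) + 2^(-3) + 2^(-4) + 2^(-4) + 2^(-5) + 2^(-6) + 2^(-6) + 2^(-6) + 2^(-7) + 2^(-8)
= 0.125 + 0.125 + 0.0625 + 0.0625 + 0.03125 + 0.015625 + 0.015625 + 0.015625 + 0.0078125 + 0.00390625
= 0.4648
Since 0.4648 ≤ 1, prefix-free code exists


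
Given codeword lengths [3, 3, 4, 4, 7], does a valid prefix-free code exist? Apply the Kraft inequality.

Kraft inequality: Σ 2^(-l_i) ≤ 1 for prefix-free code
Calculating: 2^(-3) + 2^(-3) + 2^(-4) + 2^(-4) + 2^(-7)
= 0.125 + 0.125 + 0.0625 + 0.0625 + 0.0078125
= 0.3828
Since 0.3828 ≤ 1, prefix-free code exists


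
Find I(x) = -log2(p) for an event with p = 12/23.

Information content I(x) = -log₂(p(x))
I = -log₂(12/23) = -log₂(0.5217)
I = 0.9386 bits


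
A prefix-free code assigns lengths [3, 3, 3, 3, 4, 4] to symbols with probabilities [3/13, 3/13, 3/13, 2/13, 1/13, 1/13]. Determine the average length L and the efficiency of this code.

Average length L = Σ p_i × l_i = 3.1538 bits
Entropy H = 2.4493 bits
Efficiency η = H/L × 100% = 77.66%


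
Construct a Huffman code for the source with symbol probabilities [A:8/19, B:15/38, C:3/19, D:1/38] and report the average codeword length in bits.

Huffman tree construction:
Combine smallest probabilities repeatedly
Resulting codes:
  A: 0 (length 1)
  B: 11 (length 2)
  C: 101 (length 3)
  D: 100 (length 3)
Average length = Σ p(s) × length(s) = 1.7632 bits


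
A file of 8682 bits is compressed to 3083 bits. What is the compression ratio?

Compression ratio = Original / Compressed
= 8682 / 3083 = 2.82:1


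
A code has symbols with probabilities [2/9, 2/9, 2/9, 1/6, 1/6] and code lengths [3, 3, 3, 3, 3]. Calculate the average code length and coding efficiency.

Average length L = Σ p_i × l_i = 3.0000 bits
Entropy H = 2.3083 bits
Efficiency η = H/L × 100% = 76.94%


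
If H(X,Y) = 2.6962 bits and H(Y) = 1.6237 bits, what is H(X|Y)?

Chain rule: H(X,Y) = H(X|Y) + H(Y)
H(X|Y) = H(X,Y) - H(Y) = 2.6962 - 1.6237 = 1.0725 bits


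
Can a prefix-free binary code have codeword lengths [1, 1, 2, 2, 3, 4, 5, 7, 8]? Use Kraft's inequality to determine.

Kraft inequality: Σ 2^(-l_i) ≤ 1 for prefix-free code
Calculating: 2^(-1) + 2^(-1) + 2^(-2) + 2^(-2) + 2^(-3) + 2^(-4) + 2^(-5) + 2^(-7) + 2^(-8)
= 0.5 + 0.5 + 0.25 + 0.25 + 0.125 + 0.0625 + 0.03125 + 0.0078125 + 0.00390625
= 1.7305
Since 1.7305 > 1, prefix-free code does not exist


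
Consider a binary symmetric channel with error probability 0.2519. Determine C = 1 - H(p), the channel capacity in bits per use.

For BSC with error probability p:
C = 1 - H(p) where H(p) is binary entropy
H(0.2519) = -0.2519 × log₂(0.2519) - 0.7481 × log₂(0.7481)
H(p) = 0.8143
C = 1 - 0.8143 = 0.1857 bits/use


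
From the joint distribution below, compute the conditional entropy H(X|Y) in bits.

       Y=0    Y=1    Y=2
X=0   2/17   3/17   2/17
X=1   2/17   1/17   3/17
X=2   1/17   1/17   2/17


H(X|Y) = Σ_y p(y) H(X|Y=y)
  p(Y=0) = 5/17, H(X|Y=0) = 1.5219
  p(Y=1) = 5/17, H(X|Y=1) = 1.3710
  p(Y=2) = 7/17, H(X|Y=2) = 1.5567
H(X|Y) = 0.2941×1.5219 + 0.2941×1.3710 + 0.4118×1.5567 = 1.4918 bits


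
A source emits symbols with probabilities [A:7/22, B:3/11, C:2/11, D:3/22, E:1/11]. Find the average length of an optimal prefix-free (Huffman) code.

Huffman tree construction:
Combine smallest probabilities repeatedly
Resulting codes:
  A: 11 (length 2)
  B: 10 (length 2)
  C: 00 (length 2)
  D: 011 (length 3)
  E: 010 (length 3)
Average length = Σ p(s) × length(s) = 2.2273 bits


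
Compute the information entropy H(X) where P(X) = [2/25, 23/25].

H(X) = -Σ p(x) log₂ p(x)
  -2/25 × log₂(2/25) = 0.2915
  -23/25 × log₂(23/25) = 0.1107
H(X) = 0.4022 bits


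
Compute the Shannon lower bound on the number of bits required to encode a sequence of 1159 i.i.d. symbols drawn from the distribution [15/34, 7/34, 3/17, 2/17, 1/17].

Entropy H = 2.0356 bits/symbol
Minimum bits = H × n = 2.0356 × 1159
= 2359.22 bits


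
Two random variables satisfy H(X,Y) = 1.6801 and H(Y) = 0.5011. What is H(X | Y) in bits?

Chain rule: H(X,Y) = H(X|Y) + H(Y)
H(X|Y) = H(X,Y) - H(Y) = 1.6801 - 0.5011 = 1.179 bits


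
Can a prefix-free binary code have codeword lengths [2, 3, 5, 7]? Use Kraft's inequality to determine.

Kraft inequality: Σ 2^(-l_i) ≤ 1 for prefix-free code
Calculating: 2^(-2) + 2^(-3) + 2^(-5) + 2^(-7)
= 0.25 + 0.125 + 0.03125 + 0.0078125
= 0.4141
Since 0.4141 ≤ 1, prefix-free code exists


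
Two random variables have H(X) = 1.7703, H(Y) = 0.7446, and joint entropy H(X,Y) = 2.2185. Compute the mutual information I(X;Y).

I(X;Y) = H(X) + H(Y) - H(X,Y)
I(X;Y) = 1.7703 + 0.7446 - 2.2185 = 0.2964 bits


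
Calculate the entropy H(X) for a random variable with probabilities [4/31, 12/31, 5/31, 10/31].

H(X) = -Σ p(x) log₂ p(x)
  -4/31 × log₂(4/31) = 0.3812
  -12/31 × log₂(12/31) = 0.5300
  -5/31 × log₂(5/31) = 0.4246
  -10/31 × log₂(10/31) = 0.5265
H(X) = 1.8623 bits


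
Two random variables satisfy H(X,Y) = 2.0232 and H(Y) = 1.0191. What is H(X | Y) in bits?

Chain rule: H(X,Y) = H(X|Y) + H(Y)
H(X|Y) = H(X,Y) - H(Y) = 2.0232 - 1.0191 = 1.0041 bits


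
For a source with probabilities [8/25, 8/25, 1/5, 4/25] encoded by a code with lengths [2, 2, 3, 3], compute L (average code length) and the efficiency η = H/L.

Average length L = Σ p_i × l_i = 2.3600 bits
Entropy H = 1.9395 bits
Efficiency η = H/L × 100% = 82.18%


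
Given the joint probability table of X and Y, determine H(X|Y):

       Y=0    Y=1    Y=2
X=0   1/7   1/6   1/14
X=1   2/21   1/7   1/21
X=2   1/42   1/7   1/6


H(X|Y) = Σ_y p(y) H(X|Y=y)
  p(Y=0) = 11/42, H(X|Y=0) = 1.3222
  p(Y=1) = 19/42, H(X|Y=1) = 1.5810
  p(Y=2) = 2/7, H(X|Y=2) = 1.3844
H(X|Y) = 0.2619×1.3222 + 0.4524×1.5810 + 0.2857×1.3844 = 1.4571 bits


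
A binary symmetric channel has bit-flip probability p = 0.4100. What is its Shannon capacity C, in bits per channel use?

For BSC with error probability p:
C = 1 - H(p) where H(p) is binary entropy
H(0.4100) = -0.4100 × log₂(0.4100) - 0.5900 × log₂(0.5900)
H(p) = 0.9765
C = 1 - 0.9765 = 0.0235 bits/use


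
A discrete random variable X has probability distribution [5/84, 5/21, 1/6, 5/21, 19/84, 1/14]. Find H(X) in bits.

H(X) = -Σ p(x) log₂ p(x)
  -5/84 × log₂(5/84) = 0.2423
  -5/21 × log₂(5/21) = 0.4929
  -1/6 × log₂(1/6) = 0.4308
  -5/21 × log₂(5/21) = 0.4929
  -19/84 × log₂(19/84) = 0.4850
  -1/14 × log₂(1/14) = 0.2720
H(X) = 2.4160 bits


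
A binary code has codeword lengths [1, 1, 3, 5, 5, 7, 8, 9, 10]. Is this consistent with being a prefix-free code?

Kraft inequality: Σ 2^(-l_i) ≤ 1 for prefix-free code
Calculating: 2^(-1) + 2^(-1) + 2^(-3) + 2^(-5) + 2^(-5) + 2^(-7) + 2^(-8) + 2^(-9) + 2^(-10)
= 0.5 + 0.5 + 0.125 + 0.03125 + 0.03125 + 0.0078125 + 0.00390625 + 0.001953125 + 0.0009765625
= 1.2021
Since 1.2021 > 1, prefix-free code does not exist


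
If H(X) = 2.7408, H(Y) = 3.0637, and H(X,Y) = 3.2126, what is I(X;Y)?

I(X;Y) = H(X) + H(Y) - H(X,Y)
I(X;Y) = 2.7408 + 3.0637 - 3.2126 = 2.5919 bits


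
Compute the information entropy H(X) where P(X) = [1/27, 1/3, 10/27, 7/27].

H(X) = -Σ p(x) log₂ p(x)
  -1/27 × log₂(1/27) = 0.1761
  -1/3 × log₂(1/3) = 0.5283
  -10/27 × log₂(10/27) = 0.5307
  -7/27 × log₂(7/27) = 0.5049
H(X) = 1.7401 bits


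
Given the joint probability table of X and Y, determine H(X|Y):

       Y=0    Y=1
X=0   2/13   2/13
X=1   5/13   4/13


H(X|Y) = Σ_y p(y) H(X|Y=y)
  p(Y=0) = 7/13, H(X|Y=0) = 0.8631
  p(Y=1) = 6/13, H(X|Y=1) = 0.9183
H(X|Y) = 0.5385×0.8631 + 0.4615×0.9183 = 0.8886 bits


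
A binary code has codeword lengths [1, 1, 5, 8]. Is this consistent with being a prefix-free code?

Kraft inequality: Σ 2^(-l_i) ≤ 1 for prefix-free code
Calculating: 2^(-1) + 2^(-1) + 2^(-5) + 2^(-8)
= 0.5 + 0.5 + 0.03125 + 0.00390625
= 1.0352
Since 1.0352 > 1, prefix-free code does not exist


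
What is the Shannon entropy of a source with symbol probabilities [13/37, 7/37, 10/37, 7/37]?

H(X) = -Σ p(x) log₂ p(x)
  -13/37 × log₂(13/37) = 0.5302
  -7/37 × log₂(7/37) = 0.4545
  -10/37 × log₂(10/37) = 0.5101
  -7/37 × log₂(7/37) = 0.4545
H(X) = 1.9492 bits


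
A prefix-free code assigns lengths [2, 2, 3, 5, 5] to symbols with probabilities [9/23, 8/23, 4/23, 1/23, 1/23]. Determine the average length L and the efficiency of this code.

Average length L = Σ p_i × l_i = 2.4348 bits
Entropy H = 1.8919 bits
Efficiency η = H/L × 100% = 77.70%


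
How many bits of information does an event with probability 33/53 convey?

Information content I(x) = -log₂(p(x))
I = -log₂(33/53) = -log₂(0.6226)
I = 0.6835 bits


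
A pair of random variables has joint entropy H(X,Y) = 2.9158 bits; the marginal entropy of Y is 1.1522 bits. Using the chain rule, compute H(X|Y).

Chain rule: H(X,Y) = H(X|Y) + H(Y)
H(X|Y) = H(X,Y) - H(Y) = 2.9158 - 1.1522 = 1.7636 bits


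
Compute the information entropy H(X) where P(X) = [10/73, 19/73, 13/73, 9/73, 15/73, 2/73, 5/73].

H(X) = -Σ p(x) log₂ p(x)
  -10/73 × log₂(10/73) = 0.3929
  -19/73 × log₂(19/73) = 0.5054
  -13/73 × log₂(13/73) = 0.4433
  -9/73 × log₂(9/73) = 0.3723
  -15/73 × log₂(15/73) = 0.4691
  -2/73 × log₂(2/73) = 0.1422
  -5/73 × log₂(5/73) = 0.2649
H(X) = 2.5901 bits


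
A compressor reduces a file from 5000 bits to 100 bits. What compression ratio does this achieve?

Compression ratio = Original / Compressed
= 5000 / 100 = 50.00:1


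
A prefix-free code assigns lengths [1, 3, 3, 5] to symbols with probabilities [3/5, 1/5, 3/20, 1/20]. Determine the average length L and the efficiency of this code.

Average length L = Σ p_i × l_i = 1.9000 bits
Entropy H = 1.5332 bits
Efficiency η = H/L × 100% = 80.70%


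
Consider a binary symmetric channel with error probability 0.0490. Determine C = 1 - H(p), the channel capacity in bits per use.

For BSC with error probability p:
C = 1 - H(p) where H(p) is binary entropy
H(0.0490) = -0.0490 × log₂(0.0490) - 0.9510 × log₂(0.9510)
H(p) = 0.2821
C = 1 - 0.2821 = 0.7179 bits/use


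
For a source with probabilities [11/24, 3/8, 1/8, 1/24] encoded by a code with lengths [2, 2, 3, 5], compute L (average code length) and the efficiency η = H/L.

Average length L = Σ p_i × l_i = 2.2500 bits
Entropy H = 1.6125 bits
Efficiency η = H/L × 100% = 71.67%


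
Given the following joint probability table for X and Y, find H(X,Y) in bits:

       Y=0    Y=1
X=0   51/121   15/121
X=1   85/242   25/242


H(X,Y) = -Σ p(x,y) log₂ p(x,y)
  p(0,0)=51/121: -0.4215 × log₂(0.4215) = 0.5254
  p(0,1)=15/121: -0.1240 × log₂(0.1240) = 0.3734
  p(1,0)=85/242: -0.3512 × log₂(0.3512) = 0.5302
  p(1,1)=25/242: -0.1033 × log₂(0.1033) = 0.3383
H(X,Y) = 1.7673 bits


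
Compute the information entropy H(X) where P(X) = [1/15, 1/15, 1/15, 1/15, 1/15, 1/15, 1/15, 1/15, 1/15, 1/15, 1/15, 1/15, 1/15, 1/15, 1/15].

H(X) = -Σ p(x) log₂ p(x)
  -1/15 × log₂(1/15) = 0.2605
  -1/15 × log₂(1/15) = 0.2605
  -1/15 × log₂(1/15) = 0.2605
  -1/15 × log₂(1/15) = 0.2605
  -1/15 × log₂(1/15) = 0.2605
  -1/15 × log₂(1/15) = 0.2605
  -1/15 × log₂(1/15) = 0.2605
  -1/15 × log₂(1/15) = 0.2605
  -1/15 × log₂(1/15) = 0.2605
  -1/15 × log₂(1/15) = 0.2605
  -1/15 × log₂(1/15) = 0.2605
  -1/15 × log₂(1/15) = 0.2605
  -1/15 × log₂(1/15) = 0.2605
  -1/15 × log₂(1/15) = 0.2605
  -1/15 × log₂(1/15) = 0.2605
H(X) = 3.9069 bits


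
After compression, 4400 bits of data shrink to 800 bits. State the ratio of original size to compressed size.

Compression ratio = Original / Compressed
= 4400 / 800 = 5.50:1


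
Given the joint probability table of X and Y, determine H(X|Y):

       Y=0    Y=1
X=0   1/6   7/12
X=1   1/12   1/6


H(X|Y) = Σ_y p(y) H(X|Y=y)
  p(Y=0) = 1/4, H(X|Y=0) = 0.9183
  p(Y=1) = 3/4, H(X|Y=1) = 0.7642
H(X|Y) = 0.2500×0.9183 + 0.7500×0.7642 = 0.8027 bits


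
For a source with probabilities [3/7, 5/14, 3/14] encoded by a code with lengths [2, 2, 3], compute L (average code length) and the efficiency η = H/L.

Average length L = Σ p_i × l_i = 2.2143 bits
Entropy H = 1.5306 bits
Efficiency η = H/L × 100% = 69.12%


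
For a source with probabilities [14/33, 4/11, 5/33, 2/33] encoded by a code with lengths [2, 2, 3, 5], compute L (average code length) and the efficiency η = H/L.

Average length L = Σ p_i × l_i = 2.3333 bits
Entropy H = 1.7131 bits
Efficiency η = H/L × 100% = 73.42%


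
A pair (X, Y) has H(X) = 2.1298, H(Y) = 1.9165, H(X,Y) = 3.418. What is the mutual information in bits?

I(X;Y) = H(X) + H(Y) - H(X,Y)
I(X;Y) = 2.1298 + 1.9165 - 3.418 = 0.6283 bits


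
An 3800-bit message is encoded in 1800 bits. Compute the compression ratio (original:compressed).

Compression ratio = Original / Compressed
= 3800 / 1800 = 2.11:1


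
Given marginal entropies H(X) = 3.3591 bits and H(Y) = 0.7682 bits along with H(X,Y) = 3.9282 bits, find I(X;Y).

I(X;Y) = H(X) + H(Y) - H(X,Y)
I(X;Y) = 3.3591 + 0.7682 - 3.9282 = 0.1991 bits


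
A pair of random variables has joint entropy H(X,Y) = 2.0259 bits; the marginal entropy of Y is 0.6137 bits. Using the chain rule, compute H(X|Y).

Chain rule: H(X,Y) = H(X|Y) + H(Y)
H(X|Y) = H(X,Y) - H(Y) = 2.0259 - 0.6137 = 1.4122 bits


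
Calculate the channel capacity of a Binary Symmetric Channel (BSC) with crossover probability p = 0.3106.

For BSC with error probability p:
C = 1 - H(p) where H(p) is binary entropy
H(0.3106) = -0.3106 × log₂(0.3106) - 0.6894 × log₂(0.6894)
H(p) = 0.8939
C = 1 - 0.8939 = 0.1061 bits/use


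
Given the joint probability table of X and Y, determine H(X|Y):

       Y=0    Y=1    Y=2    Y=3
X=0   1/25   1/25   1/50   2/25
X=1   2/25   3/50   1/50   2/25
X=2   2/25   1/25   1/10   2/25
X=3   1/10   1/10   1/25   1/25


H(X|Y) = Σ_y p(y) H(X|Y=y)
  p(Y=0) = 3/10, H(X|Y=0) = 1.9329
  p(Y=1) = 6/25, H(X|Y=1) = 1.8879
  p(Y=2) = 9/50, H(X|Y=2) = 1.6577
  p(Y=3) = 7/25, H(X|Y=3) = 1.9502
H(X|Y) = 0.3000×1.9329 + 0.2400×1.8879 + 0.1800×1.6577 + 0.2800×1.9502 = 1.8774 bits


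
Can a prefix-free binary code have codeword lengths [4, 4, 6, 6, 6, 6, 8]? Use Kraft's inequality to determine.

Kraft inequality: Σ 2^(-l_i) ≤ 1 for prefix-free code
Calculating: 2^(-4) + 2^(-4) + 2^(-6) + 2^(-6) + 2^(-6) + 2^(-6) + 2^(-8)
= 0.0625 + 0.0625 + 0.015625 + 0.015625 + 0.015625 + 0.015625 + 0.00390625
= 0.1914
Since 0.1914 ≤ 1, prefix-free code exists


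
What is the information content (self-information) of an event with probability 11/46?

Information content I(x) = -log₂(p(x))
I = -log₂(11/46) = -log₂(0.2391)
I = 2.0641 bits


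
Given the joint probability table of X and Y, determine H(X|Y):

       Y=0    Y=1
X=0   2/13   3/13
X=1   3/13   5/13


H(X|Y) = Σ_y p(y) H(X|Y=y)
  p(Y=0) = 5/13, H(X|Y=0) = 0.9710
  p(Y=1) = 8/13, H(X|Y=1) = 0.9544
H(X|Y) = 0.3846×0.9710 + 0.6154×0.9544 = 0.9608 bits


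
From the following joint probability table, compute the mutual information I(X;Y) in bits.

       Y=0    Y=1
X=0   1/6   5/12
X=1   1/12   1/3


H(X) = 0.9799, H(Y) = 0.8113, H(X,Y) = 1.7842
I(X;Y) = H(X) + H(Y) - H(X,Y) = 0.0070 bits


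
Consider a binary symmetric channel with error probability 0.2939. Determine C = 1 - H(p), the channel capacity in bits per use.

For BSC with error probability p:
C = 1 - H(p) where H(p) is binary entropy
H(0.2939) = -0.2939 × log₂(0.2939) - 0.7061 × log₂(0.7061)
H(p) = 0.8737
C = 1 - 0.8737 = 0.1263 bits/use


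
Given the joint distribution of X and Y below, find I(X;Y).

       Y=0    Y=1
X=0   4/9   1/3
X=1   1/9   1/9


H(X) = 0.7642, H(Y) = 0.9911, H(X,Y) = 1.7527
I(X;Y) = H(X) + H(Y) - H(X,Y) = 0.0026 bits


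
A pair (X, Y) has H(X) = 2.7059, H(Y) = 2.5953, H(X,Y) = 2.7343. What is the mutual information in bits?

I(X;Y) = H(X) + H(Y) - H(X,Y)
I(X;Y) = 2.7059 + 2.5953 - 2.7343 = 2.5669 bits


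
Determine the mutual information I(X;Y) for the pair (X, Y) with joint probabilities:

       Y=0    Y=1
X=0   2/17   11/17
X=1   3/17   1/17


H(X) = 0.7871, H(Y) = 0.8740, H(X,Y) = 1.4517
I(X;Y) = H(X) + H(Y) - H(X,Y) = 0.2094 bits


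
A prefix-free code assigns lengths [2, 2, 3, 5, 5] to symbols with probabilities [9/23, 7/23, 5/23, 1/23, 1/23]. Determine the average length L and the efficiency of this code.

Average length L = Σ p_i × l_i = 2.4783 bits
Entropy H = 1.9240 bits
Efficiency η = H/L × 100% = 77.63%


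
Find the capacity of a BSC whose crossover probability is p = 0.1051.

For BSC with error probability p:
C = 1 - H(p) where H(p) is binary entropy
H(0.1051) = -0.1051 × log₂(0.1051) - 0.8949 × log₂(0.8949)
H(p) = 0.4850
C = 1 - 0.4850 = 0.5150 bits/use


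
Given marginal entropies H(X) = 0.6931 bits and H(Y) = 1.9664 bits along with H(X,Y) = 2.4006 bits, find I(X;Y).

I(X;Y) = H(X) + H(Y) - H(X,Y)
I(X;Y) = 0.6931 + 1.9664 - 2.4006 = 0.2589 bits


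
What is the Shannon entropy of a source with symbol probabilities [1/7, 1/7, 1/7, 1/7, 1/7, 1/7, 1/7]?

H(X) = -Σ p(x) log₂ p(x)
  -1/7 × log₂(1/7) = 0.4011
  -1/7 × log₂(1/7) = 0.4011
  -1/7 × log₂(1/7) = 0.4011
  -1/7 × log₂(1/7) = 0.4011
  -1/7 × log₂(1/7) = 0.4011
  -1/7 × log₂(1/7) = 0.4011
  -1/7 × log₂(1/7) = 0.4011
H(X) = 2.8074 bits


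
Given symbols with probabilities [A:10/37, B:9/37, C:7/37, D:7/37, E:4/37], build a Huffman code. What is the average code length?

Huffman tree construction:
Combine smallest probabilities repeatedly
Resulting codes:
  A: 10 (length 2)
  B: 01 (length 2)
  C: 111 (length 3)
  D: 00 (length 2)
  E: 110 (length 3)
Average length = Σ p(s) × length(s) = 2.2973 bits


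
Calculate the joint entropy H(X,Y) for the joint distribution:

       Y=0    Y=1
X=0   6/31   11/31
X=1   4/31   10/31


H(X,Y) = -Σ p(x,y) log₂ p(x,y)
  p(0,0)=6/31: -0.1935 × log₂(0.1935) = 0.4586
  p(0,1)=11/31: -0.3548 × log₂(0.3548) = 0.5304
  p(1,0)=4/31: -0.1290 × log₂(0.1290) = 0.3812
  p(1,1)=10/31: -0.3226 × log₂(0.3226) = 0.5265
H(X,Y) = 1.8967 bits


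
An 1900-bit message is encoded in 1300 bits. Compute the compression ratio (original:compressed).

Compression ratio = Original / Compressed
= 1900 / 1300 = 1.46:1


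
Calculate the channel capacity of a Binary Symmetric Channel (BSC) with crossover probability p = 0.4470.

For BSC with error probability p:
C = 1 - H(p) where H(p) is binary entropy
H(0.4470) = -0.4470 × log₂(0.4470) - 0.5530 × log₂(0.5530)
H(p) = 0.9919
C = 1 - 0.9919 = 0.0081 bits/use


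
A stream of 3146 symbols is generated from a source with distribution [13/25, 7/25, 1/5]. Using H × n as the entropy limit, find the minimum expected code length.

Entropy H = 1.4692 bits/symbol
Minimum bits = H × n = 1.4692 × 3146
= 4622.05 bits


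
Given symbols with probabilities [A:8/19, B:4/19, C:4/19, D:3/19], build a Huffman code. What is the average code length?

Huffman tree construction:
Combine smallest probabilities repeatedly
Resulting codes:
  A: 0 (length 1)
  B: 111 (length 3)
  C: 10 (length 2)
  D: 110 (length 3)
Average length = Σ p(s) × length(s) = 1.9474 bits


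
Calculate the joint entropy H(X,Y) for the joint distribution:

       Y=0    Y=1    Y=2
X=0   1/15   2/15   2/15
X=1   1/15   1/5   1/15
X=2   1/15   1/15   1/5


H(X,Y) = -Σ p(x,y) log₂ p(x,y)
  p(0,0)=1/15: -0.0667 × log₂(0.0667) = 0.2605
  p(0,1)=2/15: -0.1333 × log₂(0.1333) = 0.3876
  p(0,2)=2/15: -0.1333 × log₂(0.1333) = 0.3876
  p(1,0)=1/15: -0.0667 × log₂(0.0667) = 0.2605
  p(1,1)=1/5: -0.2000 × log₂(0.2000) = 0.4644
  p(1,2)=1/15: -0.0667 × log₂(0.0667) = 0.2605
  p(2,0)=1/15: -0.0667 × log₂(0.0667) = 0.2605
  p(2,1)=1/15: -0.0667 × log₂(0.0667) = 0.2605
  p(2,2)=1/5: -0.2000 × log₂(0.2000) = 0.4644
H(X,Y) = 3.0062 bits


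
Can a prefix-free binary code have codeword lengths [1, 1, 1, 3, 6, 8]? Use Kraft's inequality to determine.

Kraft inequality: Σ 2^(-l_i) ≤ 1 for prefix-free code
Calculating: 2^(-1) + 2^(-1) + 2^(-1) + 2^(-3) + 2^(-6) + 2^(-8)
= 0.5 + 0.5 + 0.5 + 0.125 + 0.015625 + 0.00390625
= 1.6445
Since 1.6445 > 1, prefix-free code does not exist


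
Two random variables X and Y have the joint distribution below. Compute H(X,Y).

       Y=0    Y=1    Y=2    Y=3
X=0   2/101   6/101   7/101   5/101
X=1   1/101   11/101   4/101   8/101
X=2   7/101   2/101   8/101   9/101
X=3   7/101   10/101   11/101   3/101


H(X,Y) = -Σ p(x,y) log₂ p(x,y)
  p(0,0)=2/101: -0.0198 × log₂(0.0198) = 0.1120
  p(0,1)=6/101: -0.0594 × log₂(0.0594) = 0.2420
  p(0,2)=7/101: -0.0693 × log₂(0.0693) = 0.2669
  p(0,3)=5/101: -0.0495 × log₂(0.0495) = 0.2147
  p(1,0)=1/101: -0.0099 × log₂(0.0099) = 0.0659
  p(1,1)=11/101: -0.1089 × log₂(0.1089) = 0.3484
  p(1,2)=4/101: -0.0396 × log₂(0.0396) = 0.1845
  p(1,3)=8/101: -0.0792 × log₂(0.0792) = 0.2898
  p(2,0)=7/101: -0.0693 × log₂(0.0693) = 0.2669
  p(2,1)=2/101: -0.0198 × log₂(0.0198) = 0.1120
  p(2,2)=8/101: -0.0792 × log₂(0.0792) = 0.2898
  p(2,3)=9/101: -0.0891 × log₂(0.0891) = 0.3108
  p(3,0)=7/101: -0.0693 × log₂(0.0693) = 0.2669
  p(3,1)=10/101: -0.0990 × log₂(0.0990) = 0.3303
  p(3,2)=11/101: -0.1089 × log₂(0.1089) = 0.3484
  p(3,3)=3/101: -0.0297 × log₂(0.0297) = 0.1507
H(X,Y) = 3.7999 bits


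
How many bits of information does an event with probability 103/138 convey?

Information content I(x) = -log₂(p(x))
I = -log₂(103/138) = -log₂(0.7464)
I = 0.4220 bits


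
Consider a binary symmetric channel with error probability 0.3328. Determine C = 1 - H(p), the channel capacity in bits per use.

For BSC with error probability p:
C = 1 - H(p) where H(p) is binary entropy
H(0.3328) = -0.3328 × log₂(0.3328) - 0.6672 × log₂(0.6672)
H(p) = 0.9178
C = 1 - 0.9178 = 0.0822 bits/use


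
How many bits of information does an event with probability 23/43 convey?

Information content I(x) = -log₂(p(x))
I = -log₂(23/43) = -log₂(0.5349)
I = 0.9027 bits


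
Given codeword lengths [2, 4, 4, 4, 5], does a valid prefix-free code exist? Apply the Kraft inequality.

Kraft inequality: Σ 2^(-l_i) ≤ 1 for prefix-free code
Calculating: 2^(-2) + 2^(-4) + 2^(-4) + 2^(-4) + 2^(-5)
= 0.25 + 0.0625 + 0.0625 + 0.0625 + 0.03125
= 0.4688
Since 0.4688 ≤ 1, prefix-free code exists


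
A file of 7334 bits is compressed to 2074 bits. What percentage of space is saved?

Space savings = (1 - Compressed/Original) × 100%
= (1 - 2074/7334) × 100%
= 71.72%


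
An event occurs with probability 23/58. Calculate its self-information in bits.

Information content I(x) = -log₂(p(x))
I = -log₂(23/58) = -log₂(0.3966)
I = 1.3344 bits


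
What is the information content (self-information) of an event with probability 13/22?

Information content I(x) = -log₂(p(x))
I = -log₂(13/22) = -log₂(0.5909)
I = 0.7590 bits


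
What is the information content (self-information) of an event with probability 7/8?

Information content I(x) = -log₂(p(x))
I = -log₂(7/8) = -log₂(0.8750)
I = 0.1926 bits


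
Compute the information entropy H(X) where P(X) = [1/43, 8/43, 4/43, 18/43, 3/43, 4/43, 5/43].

H(X) = -Σ p(x) log₂ p(x)
  -1/43 × log₂(1/43) = 0.1262
  -8/43 × log₂(8/43) = 0.4514
  -4/43 × log₂(4/43) = 0.3187
  -18/43 × log₂(18/43) = 0.5259
  -3/43 × log₂(3/43) = 0.2680
  -4/43 × log₂(4/43) = 0.3187
  -5/43 × log₂(5/43) = 0.3610
H(X) = 2.3699 bits


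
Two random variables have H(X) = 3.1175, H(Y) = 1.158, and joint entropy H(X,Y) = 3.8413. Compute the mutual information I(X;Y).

I(X;Y) = H(X) + H(Y) - H(X,Y)
I(X;Y) = 3.1175 + 1.158 - 3.8413 = 0.4342 bits


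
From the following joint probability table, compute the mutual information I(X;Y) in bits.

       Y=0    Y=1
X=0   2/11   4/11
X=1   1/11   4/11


H(X) = 0.9940, H(Y) = 0.8454, H(X,Y) = 1.8231
I(X;Y) = H(X) + H(Y) - H(X,Y) = 0.0163 bits


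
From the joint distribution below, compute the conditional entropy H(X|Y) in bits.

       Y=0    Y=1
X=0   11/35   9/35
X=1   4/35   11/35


H(X|Y) = Σ_y p(y) H(X|Y=y)
  p(Y=0) = 3/7, H(X|Y=0) = 0.8366
  p(Y=1) = 4/7, H(X|Y=1) = 0.9928
H(X|Y) = 0.4286×0.8366 + 0.5714×0.9928 = 0.9259 bits


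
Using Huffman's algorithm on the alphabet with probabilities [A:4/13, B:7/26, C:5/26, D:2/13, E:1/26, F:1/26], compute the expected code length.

Huffman tree construction:
Combine smallest probabilities repeatedly
Resulting codes:
  A: 11 (length 2)
  B: 10 (length 2)
  C: 00 (length 2)
  D: 011 (length 3)
  E: 0100 (length 4)
  F: 0101 (length 4)
Average length = Σ p(s) × length(s) = 2.3077 bits


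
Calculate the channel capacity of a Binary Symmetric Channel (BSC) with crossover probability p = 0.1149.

For BSC with error probability p:
C = 1 - H(p) where H(p) is binary entropy
H(0.1149) = -0.1149 × log₂(0.1149) - 0.8851 × log₂(0.8851)
H(p) = 0.5145
C = 1 - 0.5145 = 0.4855 bits/use
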